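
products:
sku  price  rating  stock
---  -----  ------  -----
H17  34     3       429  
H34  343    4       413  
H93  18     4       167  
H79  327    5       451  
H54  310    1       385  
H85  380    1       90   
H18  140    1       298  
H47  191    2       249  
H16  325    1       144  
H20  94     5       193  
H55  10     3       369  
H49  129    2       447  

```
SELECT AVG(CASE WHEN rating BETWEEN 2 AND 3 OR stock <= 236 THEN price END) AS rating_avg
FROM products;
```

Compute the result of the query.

147.625

sku=H17: ✓ → 34
sku=H34: ✗
sku=H93: ✓ → 18
sku=H79: ✗
sku=H54: ✗
sku=H85: ✓ → 380
sku=H18: ✗
sku=H47: ✓ → 191
sku=H16: ✓ → 325
sku=H20: ✓ → 94
sku=H55: ✓ → 10
sku=H49: ✓ → 129
rating_avg = (34 + 18 + 380 + 191 + 325 + 94 + 10 + 129) / 8 = 147.625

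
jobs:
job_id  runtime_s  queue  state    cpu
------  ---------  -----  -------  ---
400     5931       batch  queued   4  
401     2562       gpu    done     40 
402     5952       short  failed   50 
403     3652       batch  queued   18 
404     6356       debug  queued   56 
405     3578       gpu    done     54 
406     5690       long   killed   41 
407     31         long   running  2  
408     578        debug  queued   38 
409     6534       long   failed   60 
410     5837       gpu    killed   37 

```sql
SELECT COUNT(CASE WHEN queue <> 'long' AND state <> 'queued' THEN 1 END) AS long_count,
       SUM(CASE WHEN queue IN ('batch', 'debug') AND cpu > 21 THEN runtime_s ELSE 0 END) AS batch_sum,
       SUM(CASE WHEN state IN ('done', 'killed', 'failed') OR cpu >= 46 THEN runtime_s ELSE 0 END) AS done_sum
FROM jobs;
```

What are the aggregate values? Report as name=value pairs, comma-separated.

[long_count: queue <> 'long' AND state <> 'queued']
job_id=400: ✗
job_id=401: ✓ → 1
job_id=402: ✓ → 1
job_id=403: ✗
job_id=404: ✗
job_id=405: ✓ → 1
job_id=406: ✗
job_id=407: ✗
job_id=408: ✗
job_id=409: ✗
job_id=410: ✓ → 1
long_count = COUNT(1, 1, 1, 1) = 4
—
[batch_sum: queue IN ('batch', 'debug') AND cpu > 21]
job_id=400: ✗
job_id=401: ✗
job_id=402: ✗
job_id=403: ✗
job_id=404: ✓ → 6356
job_id=405: ✗
job_id=406: ✗
job_id=407: ✗
job_id=408: ✓ → 578
job_id=409: ✗
job_id=410: ✗
batch_sum = 6356 + 578 = 6934
—
[done_sum: state IN ('done', 'killed', 'failed') OR cpu >= 46]
job_id=400: ✗
job_id=401: ✓ → 2562
job_id=402: ✓ → 5952
job_id=403: ✗
job_id=404: ✓ → 6356
job_id=405: ✓ → 3578
job_id=406: ✓ → 5690
job_id=407: ✗
job_id=408: ✗
job_id=409: ✓ → 6534
job_id=410: ✓ → 5837
done_sum = 2562 + 5952 + 6356 + 3578 + 5690 + 6534 + 5837 = 36509

long_count=4, batch_sum=6934, done_sum=36509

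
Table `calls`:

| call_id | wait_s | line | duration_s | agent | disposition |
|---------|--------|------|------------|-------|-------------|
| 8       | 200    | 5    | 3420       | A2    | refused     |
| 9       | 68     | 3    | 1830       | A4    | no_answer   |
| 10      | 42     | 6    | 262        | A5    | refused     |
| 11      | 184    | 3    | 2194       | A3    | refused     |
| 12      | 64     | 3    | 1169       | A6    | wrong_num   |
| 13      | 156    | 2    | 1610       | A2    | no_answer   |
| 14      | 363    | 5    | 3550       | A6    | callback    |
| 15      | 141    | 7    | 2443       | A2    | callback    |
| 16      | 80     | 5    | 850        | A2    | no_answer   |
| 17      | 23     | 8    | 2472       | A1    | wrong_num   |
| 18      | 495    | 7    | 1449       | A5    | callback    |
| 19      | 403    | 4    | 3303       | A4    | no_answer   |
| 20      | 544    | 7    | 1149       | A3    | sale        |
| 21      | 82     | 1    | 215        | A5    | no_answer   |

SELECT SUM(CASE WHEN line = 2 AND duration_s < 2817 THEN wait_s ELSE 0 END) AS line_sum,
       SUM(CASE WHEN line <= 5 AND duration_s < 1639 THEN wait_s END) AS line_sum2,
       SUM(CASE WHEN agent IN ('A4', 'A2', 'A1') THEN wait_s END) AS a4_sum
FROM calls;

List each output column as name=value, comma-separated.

[line_sum: line = 2 AND duration_s < 2817]
call_id=8: ✗
call_id=9: ✗
call_id=10: ✗
call_id=11: ✗
call_id=12: ✗
call_id=13: ✓ → 156
call_id=14: ✗
call_id=15: ✗
call_id=16: ✗
call_id=17: ✗
call_id=18: ✗
call_id=19: ✗
call_id=20: ✗
call_id=21: ✗
line_sum = 156
—
[line_sum2: line <= 5 AND duration_s < 1639]
call_id=8: ✗
call_id=9: ✗
call_id=10: ✗
call_id=11: ✗
call_id=12: ✓ → 64
call_id=13: ✓ → 156
call_id=14: ✗
call_id=15: ✗
call_id=16: ✓ → 80
call_id=17: ✗
call_id=18: ✗
call_id=19: ✗
call_id=20: ✗
call_id=21: ✓ → 82
line_sum2 = 64 + 156 + 80 + 82 = 382
—
[a4_sum: agent IN ('A4', 'A2', 'A1')]
call_id=8: ✓ → 200
call_id=9: ✓ → 68
call_id=10: ✗
call_id=11: ✗
call_id=12: ✗
call_id=13: ✓ → 156
call_id=14: ✗
call_id=15: ✓ → 141
call_id=16: ✓ → 80
call_id=17: ✓ → 23
call_id=18: ✗
call_id=19: ✓ → 403
call_id=20: ✗
call_id=21: ✗
a4_sum = 200 + 68 + 156 + 141 + 80 + 23 + 403 = 1071

line_sum=156, line_sum2=382, a4_sum=1071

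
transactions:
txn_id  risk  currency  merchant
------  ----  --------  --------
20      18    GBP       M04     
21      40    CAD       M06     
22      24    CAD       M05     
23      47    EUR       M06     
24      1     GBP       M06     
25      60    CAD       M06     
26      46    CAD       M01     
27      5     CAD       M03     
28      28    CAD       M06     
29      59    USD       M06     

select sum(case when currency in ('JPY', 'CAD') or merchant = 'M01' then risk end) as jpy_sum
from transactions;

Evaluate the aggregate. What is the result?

txn_id=20: ✗
txn_id=21: ✓ → 40
txn_id=22: ✓ → 24
txn_id=23: ✗
txn_id=24: ✗
txn_id=25: ✓ → 60
txn_id=26: ✓ → 46
txn_id=27: ✓ → 5
txn_id=28: ✓ → 28
txn_id=29: ✗
jpy_sum = 40 + 24 + 60 + 46 + 5 + 28 = 203

203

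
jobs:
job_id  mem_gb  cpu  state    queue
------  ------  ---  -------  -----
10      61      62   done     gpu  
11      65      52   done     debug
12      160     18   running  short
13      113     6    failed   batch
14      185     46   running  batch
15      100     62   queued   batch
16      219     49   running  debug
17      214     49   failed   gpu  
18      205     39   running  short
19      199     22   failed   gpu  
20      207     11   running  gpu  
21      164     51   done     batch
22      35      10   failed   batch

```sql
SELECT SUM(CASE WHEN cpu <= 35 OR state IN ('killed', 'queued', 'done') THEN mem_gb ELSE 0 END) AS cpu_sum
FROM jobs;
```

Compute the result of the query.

1104

job_id=10: ✓ → 61
job_id=11: ✓ → 65
job_id=12: ✓ → 160
job_id=13: ✓ → 113
job_id=14: ✗
job_id=15: ✓ → 100
job_id=16: ✗
job_id=17: ✗
job_id=18: ✗
job_id=19: ✓ → 199
job_id=20: ✓ → 207
job_id=21: ✓ → 164
job_id=22: ✓ → 35
cpu_sum = 61 + 65 + 160 + 113 + 100 + 199 + 207 + 164 + 35 = 1104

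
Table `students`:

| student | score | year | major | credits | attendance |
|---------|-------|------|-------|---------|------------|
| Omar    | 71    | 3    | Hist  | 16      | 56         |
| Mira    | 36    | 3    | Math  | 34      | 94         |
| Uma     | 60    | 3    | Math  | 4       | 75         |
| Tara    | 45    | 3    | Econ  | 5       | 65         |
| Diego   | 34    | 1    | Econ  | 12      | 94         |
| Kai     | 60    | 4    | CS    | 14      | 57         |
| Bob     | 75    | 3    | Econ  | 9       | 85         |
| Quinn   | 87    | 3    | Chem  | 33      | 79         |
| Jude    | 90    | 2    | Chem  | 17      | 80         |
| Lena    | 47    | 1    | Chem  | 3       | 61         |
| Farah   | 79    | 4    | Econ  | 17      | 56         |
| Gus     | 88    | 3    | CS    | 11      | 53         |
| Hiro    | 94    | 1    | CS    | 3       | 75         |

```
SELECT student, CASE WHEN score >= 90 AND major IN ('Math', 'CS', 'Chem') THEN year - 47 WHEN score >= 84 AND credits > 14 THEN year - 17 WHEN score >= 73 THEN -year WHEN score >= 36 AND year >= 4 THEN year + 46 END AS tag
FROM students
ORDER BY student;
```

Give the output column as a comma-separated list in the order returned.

-3, NULL, -4, -3, -46, -45, 50, NULL, NULL, NULL, -14, NULL, NULL

student=Bob: score >= 73 → -3
student=Diego: (no match → NULL) → NULL
student=Farah: score >= 73 → -4
student=Gus: score >= 73 → -3
student=Hiro: score >= 90 AND major IN ('Math', 'CS', 'Chem') → -46
student=Jude: score >= 90 AND major IN ('Math', 'CS', 'Chem') → -45
student=Kai: score >= 36 AND year >= 4 → 50
student=Lena: (no match → NULL) → NULL
student=Mira: (no match → NULL) → NULL
student=Omar: (no match → NULL) → NULL
student=Quinn: score >= 84 AND credits > 14 → -14
student=Tara: (no match → NULL) → NULL
student=Uma: (no match → NULL) → NULL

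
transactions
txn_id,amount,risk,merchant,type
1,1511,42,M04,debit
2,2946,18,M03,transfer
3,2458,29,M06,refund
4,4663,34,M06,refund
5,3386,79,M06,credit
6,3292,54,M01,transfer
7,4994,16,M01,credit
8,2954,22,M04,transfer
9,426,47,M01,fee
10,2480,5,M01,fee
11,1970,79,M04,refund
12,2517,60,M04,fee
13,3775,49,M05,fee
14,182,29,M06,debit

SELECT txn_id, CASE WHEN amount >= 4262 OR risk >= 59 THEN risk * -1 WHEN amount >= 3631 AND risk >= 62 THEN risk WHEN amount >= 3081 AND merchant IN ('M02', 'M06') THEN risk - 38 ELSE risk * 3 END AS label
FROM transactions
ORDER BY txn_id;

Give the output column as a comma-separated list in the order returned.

txn_id=1: ELSE → 126
txn_id=2: ELSE → 54
txn_id=3: ELSE → 87
txn_id=4: amount >= 4262 OR risk >= 59 → -34
txn_id=5: amount >= 4262 OR risk >= 59 → -79
txn_id=6: ELSE → 162
txn_id=7: amount >= 4262 OR risk >= 59 → -16
txn_id=8: ELSE → 66
txn_id=9: ELSE → 141
txn_id=10: ELSE → 15
txn_id=11: amount >= 4262 OR risk >= 59 → -79
txn_id=12: amount >= 4262 OR risk >= 59 → -60
txn_id=13: ELSE → 147
txn_id=14: ELSE → 87

126, 54, 87, -34, -79, 162, -16, 66, 141, 15, -79, -60, 147, 87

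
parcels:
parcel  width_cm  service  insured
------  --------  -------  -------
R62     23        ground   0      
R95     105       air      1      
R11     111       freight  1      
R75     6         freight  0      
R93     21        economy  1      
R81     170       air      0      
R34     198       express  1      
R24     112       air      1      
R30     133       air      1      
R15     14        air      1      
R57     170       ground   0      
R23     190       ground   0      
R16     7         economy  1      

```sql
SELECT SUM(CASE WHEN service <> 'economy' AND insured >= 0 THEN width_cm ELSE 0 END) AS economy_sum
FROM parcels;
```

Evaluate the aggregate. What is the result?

parcel=R62: ✓ → 23
parcel=R95: ✓ → 105
parcel=R11: ✓ → 111
parcel=R75: ✓ → 6
parcel=R93: ✗
parcel=R81: ✓ → 170
parcel=R34: ✓ → 198
parcel=R24: ✓ → 112
parcel=R30: ✓ → 133
parcel=R15: ✓ → 14
parcel=R57: ✓ → 170
parcel=R23: ✓ → 190
parcel=R16: ✗
economy_sum = 23 + 105 + 111 + 6 + 170 + 198 + 112 + 133 + 14 + 170 + 190 = 1232

1232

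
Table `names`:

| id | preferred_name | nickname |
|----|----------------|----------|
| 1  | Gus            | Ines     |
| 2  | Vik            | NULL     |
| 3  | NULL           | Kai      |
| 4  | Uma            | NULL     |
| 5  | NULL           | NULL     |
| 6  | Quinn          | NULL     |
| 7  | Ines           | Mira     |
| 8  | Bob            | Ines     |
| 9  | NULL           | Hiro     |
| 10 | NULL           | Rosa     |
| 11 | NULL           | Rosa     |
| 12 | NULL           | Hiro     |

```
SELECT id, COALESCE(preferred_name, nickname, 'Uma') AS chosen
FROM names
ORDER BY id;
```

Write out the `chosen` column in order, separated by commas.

id=1: preferred_name=Gus → Gus
id=2: preferred_name=Vik → Vik
id=3: preferred_name=NULL, nickname=Kai → Kai
id=4: preferred_name=Uma → Uma
id=5: preferred_name=NULL, nickname=NULL, → literal Uma → Uma
id=6: preferred_name=Quinn → Quinn
id=7: preferred_name=Ines → Ines
id=8: preferred_name=Bob → Bob
id=9: preferred_name=NULL, nickname=Hiro → Hiro
id=10: preferred_name=NULL, nickname=Rosa → Rosa
id=11: preferred_name=NULL, nickname=Rosa → Rosa
id=12: preferred_name=NULL, nickname=Hiro → Hiro

Gus, Vik, Kai, Uma, Uma, Quinn, Ines, Bob, Hiro, Rosa, Rosa, Hiro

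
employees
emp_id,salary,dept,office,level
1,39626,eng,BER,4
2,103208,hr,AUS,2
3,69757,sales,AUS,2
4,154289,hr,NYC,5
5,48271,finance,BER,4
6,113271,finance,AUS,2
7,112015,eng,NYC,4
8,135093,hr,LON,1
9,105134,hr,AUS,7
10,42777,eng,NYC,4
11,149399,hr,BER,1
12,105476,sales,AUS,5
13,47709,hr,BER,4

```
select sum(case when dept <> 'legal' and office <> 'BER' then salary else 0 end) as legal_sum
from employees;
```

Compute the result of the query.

emp_id=1: ✗
emp_id=2: ✓ → 103208
emp_id=3: ✓ → 69757
emp_id=4: ✓ → 154289
emp_id=5: ✗
emp_id=6: ✓ → 113271
emp_id=7: ✓ → 112015
emp_id=8: ✓ → 135093
emp_id=9: ✓ → 105134
emp_id=10: ✓ → 42777
emp_id=11: ✗
emp_id=12: ✓ → 105476
emp_id=13: ✗
legal_sum = 103208 + 69757 + 154289 + 113271 + 112015 + 135093 + 105134 + 42777 + 105476 = 941020

941020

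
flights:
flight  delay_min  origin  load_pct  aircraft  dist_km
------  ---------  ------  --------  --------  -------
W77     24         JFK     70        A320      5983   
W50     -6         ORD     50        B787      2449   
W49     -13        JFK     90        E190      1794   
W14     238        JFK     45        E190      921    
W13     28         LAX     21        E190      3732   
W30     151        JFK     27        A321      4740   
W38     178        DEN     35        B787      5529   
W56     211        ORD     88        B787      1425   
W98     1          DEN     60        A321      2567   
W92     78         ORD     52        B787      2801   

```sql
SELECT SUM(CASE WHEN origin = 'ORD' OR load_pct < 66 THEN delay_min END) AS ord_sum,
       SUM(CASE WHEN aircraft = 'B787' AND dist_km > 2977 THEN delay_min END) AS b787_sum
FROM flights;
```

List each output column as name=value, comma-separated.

[ord_sum: origin = 'ORD' OR load_pct < 66]
flight=W77: ✗
flight=W50: ✓ → -6
flight=W49: ✗
flight=W14: ✓ → 238
flight=W13: ✓ → 28
flight=W30: ✓ → 151
flight=W38: ✓ → 178
flight=W56: ✓ → 211
flight=W98: ✓ → 1
flight=W92: ✓ → 78
ord_sum = -6 + 238 + 28 + 151 + 178 + 211 + 1 + 78 = 879
—
[b787_sum: aircraft = 'B787' AND dist_km > 2977]
flight=W77: ✗
flight=W50: ✗
flight=W49: ✗
flight=W14: ✗
flight=W13: ✗
flight=W30: ✗
flight=W38: ✓ → 178
flight=W56: ✗
flight=W98: ✗
flight=W92: ✗
b787_sum = 178

ord_sum=879, b787_sum=178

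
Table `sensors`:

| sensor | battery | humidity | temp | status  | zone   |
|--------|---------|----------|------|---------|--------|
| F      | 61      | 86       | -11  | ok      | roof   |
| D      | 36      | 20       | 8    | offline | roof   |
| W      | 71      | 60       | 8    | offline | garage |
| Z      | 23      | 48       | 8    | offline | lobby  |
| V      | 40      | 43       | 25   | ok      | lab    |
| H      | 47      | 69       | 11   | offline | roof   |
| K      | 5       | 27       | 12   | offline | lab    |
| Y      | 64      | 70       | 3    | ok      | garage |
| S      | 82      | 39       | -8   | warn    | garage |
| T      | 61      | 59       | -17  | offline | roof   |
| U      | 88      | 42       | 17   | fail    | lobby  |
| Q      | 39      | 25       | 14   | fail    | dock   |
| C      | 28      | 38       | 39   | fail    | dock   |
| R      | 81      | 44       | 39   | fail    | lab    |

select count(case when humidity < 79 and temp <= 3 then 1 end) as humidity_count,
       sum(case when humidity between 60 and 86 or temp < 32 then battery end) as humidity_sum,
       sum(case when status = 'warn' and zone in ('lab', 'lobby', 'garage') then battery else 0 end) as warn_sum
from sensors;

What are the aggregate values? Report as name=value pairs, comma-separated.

humidity_count=3, humidity_sum=617, warn_sum=82

[humidity_count: humidity < 79 and temp <= 3]
sensor=F: ✗
sensor=D: ✗
sensor=W: ✗
sensor=Z: ✗
sensor=V: ✗
sensor=H: ✗
sensor=K: ✗
sensor=Y: ✓ → 1
sensor=S: ✓ → 1
sensor=T: ✓ → 1
sensor=U: ✗
sensor=Q: ✗
sensor=C: ✗
sensor=R: ✗
humidity_count = COUNT(1, 1, 1) = 3
—
[humidity_sum: humidity between 60 and 86 or temp < 32]
sensor=F: ✓ → 61
sensor=D: ✓ → 36
sensor=W: ✓ → 71
sensor=Z: ✓ → 23
sensor=V: ✓ → 40
sensor=H: ✓ → 47
sensor=K: ✓ → 5
sensor=Y: ✓ → 64
sensor=S: ✓ → 82
sensor=T: ✓ → 61
sensor=U: ✓ → 88
sensor=Q: ✓ → 39
sensor=C: ✗
sensor=R: ✗
humidity_sum = 61 + 36 + 71 + 23 + 40 + 47 + 5 + 64 + 82 + 61 + 88 + 39 = 617
—
[warn_sum: status = 'warn' and zone in ('lab', 'lobby', 'garage')]
sensor=F: ✗
sensor=D: ✗
sensor=W: ✗
sensor=Z: ✗
sensor=V: ✗
sensor=H: ✗
sensor=K: ✗
sensor=Y: ✗
sensor=S: ✓ → 82
sensor=T: ✗
sensor=U: ✗
sensor=Q: ✗
sensor=C: ✗
sensor=R: ✗
warn_sum = 82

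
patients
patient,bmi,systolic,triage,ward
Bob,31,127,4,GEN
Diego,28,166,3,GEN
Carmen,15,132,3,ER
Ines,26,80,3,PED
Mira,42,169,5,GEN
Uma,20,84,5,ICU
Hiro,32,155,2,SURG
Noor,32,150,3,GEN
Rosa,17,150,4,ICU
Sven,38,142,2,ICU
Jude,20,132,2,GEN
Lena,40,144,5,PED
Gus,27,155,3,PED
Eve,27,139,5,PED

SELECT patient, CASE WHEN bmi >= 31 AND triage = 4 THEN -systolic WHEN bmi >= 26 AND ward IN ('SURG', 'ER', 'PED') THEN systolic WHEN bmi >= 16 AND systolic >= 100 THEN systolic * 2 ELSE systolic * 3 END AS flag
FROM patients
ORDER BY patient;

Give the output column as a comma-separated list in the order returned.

patient=Bob: bmi >= 31 AND triage = 4 → -127
patient=Carmen: ELSE → 396
patient=Diego: bmi >= 16 AND systolic >= 100 → 332
patient=Eve: bmi >= 26 AND ward IN ('SURG', 'ER', 'PED') → 139
patient=Gus: bmi >= 26 AND ward IN ('SURG', 'ER', 'PED') → 155
patient=Hiro: bmi >= 26 AND ward IN ('SURG', 'ER', 'PED') → 155
patient=Ines: bmi >= 26 AND ward IN ('SURG', 'ER', 'PED') → 80
patient=Jude: bmi >= 16 AND systolic >= 100 → 264
patient=Lena: bmi >= 26 AND ward IN ('SURG', 'ER', 'PED') → 144
patient=Mira: bmi >= 16 AND systolic >= 100 → 338
patient=Noor: bmi >= 16 AND systolic >= 100 → 300
patient=Rosa: bmi >= 16 AND systolic >= 100 → 300
patient=Sven: bmi >= 16 AND systolic >= 100 → 284
patient=Uma: ELSE → 252

-127, 396, 332, 139, 155, 155, 80, 264, 144, 338, 300, 300, 284, 252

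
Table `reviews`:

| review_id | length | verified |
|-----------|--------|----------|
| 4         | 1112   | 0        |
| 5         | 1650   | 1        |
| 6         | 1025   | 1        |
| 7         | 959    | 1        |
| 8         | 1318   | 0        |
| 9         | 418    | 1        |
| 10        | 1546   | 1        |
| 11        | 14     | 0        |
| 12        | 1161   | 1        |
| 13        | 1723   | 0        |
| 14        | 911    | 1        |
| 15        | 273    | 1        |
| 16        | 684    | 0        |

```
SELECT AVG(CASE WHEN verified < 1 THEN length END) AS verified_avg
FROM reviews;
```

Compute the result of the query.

970.2

review_id=4: ✓ → 1112
review_id=5: ✗
review_id=6: ✗
review_id=7: ✗
review_id=8: ✓ → 1318
review_id=9: ✗
review_id=10: ✗
review_id=11: ✓ → 14
review_id=12: ✗
review_id=13: ✓ → 1723
review_id=14: ✗
review_id=15: ✗
review_id=16: ✓ → 684
verified_avg = (1112 + 1318 + 14 + 1723 + 684) / 5 = 970.2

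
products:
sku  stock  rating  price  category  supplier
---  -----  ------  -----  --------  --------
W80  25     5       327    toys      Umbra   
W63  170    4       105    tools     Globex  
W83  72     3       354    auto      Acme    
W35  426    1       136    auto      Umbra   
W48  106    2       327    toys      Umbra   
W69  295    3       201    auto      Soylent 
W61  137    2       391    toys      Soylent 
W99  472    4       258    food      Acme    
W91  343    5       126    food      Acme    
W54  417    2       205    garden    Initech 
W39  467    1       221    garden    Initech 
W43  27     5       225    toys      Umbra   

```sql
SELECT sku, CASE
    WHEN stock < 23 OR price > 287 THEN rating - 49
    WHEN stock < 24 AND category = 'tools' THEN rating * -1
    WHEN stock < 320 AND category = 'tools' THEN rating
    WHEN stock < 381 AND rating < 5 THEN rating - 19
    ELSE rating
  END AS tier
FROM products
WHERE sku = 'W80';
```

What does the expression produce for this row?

-44

sku = W80: stock=25, rating=5, price=327, category=toys, supplier=Umbra.
stock < 23 OR price > 287 → true → -44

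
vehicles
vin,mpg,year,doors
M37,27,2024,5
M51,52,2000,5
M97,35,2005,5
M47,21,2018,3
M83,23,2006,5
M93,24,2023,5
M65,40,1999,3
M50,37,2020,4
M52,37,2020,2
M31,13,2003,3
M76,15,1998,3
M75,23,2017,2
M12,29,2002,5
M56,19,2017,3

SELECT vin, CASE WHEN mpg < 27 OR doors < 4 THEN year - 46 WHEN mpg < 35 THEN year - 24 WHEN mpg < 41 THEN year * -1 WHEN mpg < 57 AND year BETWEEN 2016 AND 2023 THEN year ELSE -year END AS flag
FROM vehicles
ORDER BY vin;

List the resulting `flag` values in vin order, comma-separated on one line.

vin=M12: mpg < 35 → 1978
vin=M31: mpg < 27 OR doors < 4 → 1957
vin=M37: mpg < 35 → 2000
vin=M47: mpg < 27 OR doors < 4 → 1972
vin=M50: mpg < 41 → -2020
vin=M51: ELSE → -2000
vin=M52: mpg < 27 OR doors < 4 → 1974
vin=M56: mpg < 27 OR doors < 4 → 1971
vin=M65: mpg < 27 OR doors < 4 → 1953
vin=M75: mpg < 27 OR doors < 4 → 1971
vin=M76: mpg < 27 OR doors < 4 → 1952
vin=M83: mpg < 27 OR doors < 4 → 1960
vin=M93: mpg < 27 OR doors < 4 → 1977
vin=M97: mpg < 41 → -2005

1978, 1957, 2000, 1972, -2020, -2000, 1974, 1971, 1953, 1971, 1952, 1960, 1977, -2005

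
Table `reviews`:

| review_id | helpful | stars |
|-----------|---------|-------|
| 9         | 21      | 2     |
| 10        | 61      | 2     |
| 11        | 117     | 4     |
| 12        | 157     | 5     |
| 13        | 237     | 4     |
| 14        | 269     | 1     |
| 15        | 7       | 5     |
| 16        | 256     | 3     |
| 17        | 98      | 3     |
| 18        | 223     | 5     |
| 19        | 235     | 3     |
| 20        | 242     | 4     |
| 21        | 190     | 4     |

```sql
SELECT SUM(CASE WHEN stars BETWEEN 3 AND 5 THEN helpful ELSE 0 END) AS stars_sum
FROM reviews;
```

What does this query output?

1762

review_id=9: ✗
review_id=10: ✗
review_id=11: ✓ → 117
review_id=12: ✓ → 157
review_id=13: ✓ → 237
review_id=14: ✗
review_id=15: ✓ → 7
review_id=16: ✓ → 256
review_id=17: ✓ → 98
review_id=18: ✓ → 223
review_id=19: ✓ → 235
review_id=20: ✓ → 242
review_id=21: ✓ → 190
stars_sum = 117 + 157 + 237 + 7 + 256 + 98 + 223 + 235 + 242 + 190 = 1762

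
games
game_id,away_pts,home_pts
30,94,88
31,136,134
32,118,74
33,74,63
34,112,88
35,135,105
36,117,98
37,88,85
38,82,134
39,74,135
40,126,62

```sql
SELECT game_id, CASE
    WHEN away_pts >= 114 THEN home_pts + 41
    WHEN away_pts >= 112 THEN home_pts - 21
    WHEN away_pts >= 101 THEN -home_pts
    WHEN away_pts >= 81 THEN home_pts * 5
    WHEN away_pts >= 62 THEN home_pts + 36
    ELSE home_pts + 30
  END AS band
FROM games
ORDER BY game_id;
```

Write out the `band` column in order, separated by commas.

game_id=30: away_pts >= 81 → 440
game_id=31: away_pts >= 114 → 175
game_id=32: away_pts >= 114 → 115
game_id=33: away_pts >= 62 → 99
game_id=34: away_pts >= 112 → 67
game_id=35: away_pts >= 114 → 146
game_id=36: away_pts >= 114 → 139
game_id=37: away_pts >= 81 → 425
game_id=38: away_pts >= 81 → 670
game_id=39: away_pts >= 62 → 171
game_id=40: away_pts >= 114 → 103

440, 175, 115, 99, 67, 146, 139, 425, 670, 171, 103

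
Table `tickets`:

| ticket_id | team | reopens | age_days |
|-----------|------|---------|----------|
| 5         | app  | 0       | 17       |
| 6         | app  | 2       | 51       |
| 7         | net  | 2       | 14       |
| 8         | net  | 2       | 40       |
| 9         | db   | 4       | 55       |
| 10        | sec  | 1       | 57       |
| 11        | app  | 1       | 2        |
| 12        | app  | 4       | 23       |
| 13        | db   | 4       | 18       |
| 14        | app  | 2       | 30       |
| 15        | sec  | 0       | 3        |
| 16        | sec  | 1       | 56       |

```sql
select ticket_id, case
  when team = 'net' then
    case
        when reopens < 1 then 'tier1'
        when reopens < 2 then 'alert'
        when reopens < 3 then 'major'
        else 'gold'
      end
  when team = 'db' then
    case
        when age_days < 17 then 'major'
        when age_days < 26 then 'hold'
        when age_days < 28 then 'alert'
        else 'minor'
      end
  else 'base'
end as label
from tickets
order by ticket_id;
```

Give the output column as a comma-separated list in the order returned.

ticket_id=5: team='app' → outer ELSE → base
ticket_id=6: team='app' → outer ELSE → base
ticket_id=7: team='net' → inner[reopens < 3] → major
ticket_id=8: team='net' → inner[reopens < 3] → major
ticket_id=9: team='db' → inner[ELSE] → minor
ticket_id=10: team='sec' → outer ELSE → base
ticket_id=11: team='app' → outer ELSE → base
ticket_id=12: team='app' → outer ELSE → base
ticket_id=13: team='db' → inner[age_days < 26] → hold
ticket_id=14: team='app' → outer ELSE → base
ticket_id=15: team='sec' → outer ELSE → base
ticket_id=16: team='sec' → outer ELSE → base

base, base, major, major, minor, base, base, base, hold, base, base, base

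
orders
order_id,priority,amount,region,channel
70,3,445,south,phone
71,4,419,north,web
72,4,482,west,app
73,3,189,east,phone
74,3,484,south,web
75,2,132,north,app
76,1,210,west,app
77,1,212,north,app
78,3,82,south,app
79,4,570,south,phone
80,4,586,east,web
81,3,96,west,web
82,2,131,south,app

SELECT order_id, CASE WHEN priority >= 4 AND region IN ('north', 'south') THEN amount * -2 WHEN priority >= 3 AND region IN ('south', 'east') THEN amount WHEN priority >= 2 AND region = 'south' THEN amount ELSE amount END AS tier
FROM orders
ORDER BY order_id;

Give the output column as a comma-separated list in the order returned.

order_id=70: priority >= 3 AND region IN ('south', 'east') → 445
order_id=71: priority >= 4 AND region IN ('north', 'south') → -838
order_id=72: ELSE → 482
order_id=73: priority >= 3 AND region IN ('south', 'east') → 189
order_id=74: priority >= 3 AND region IN ('south', 'east') → 484
order_id=75: ELSE → 132
order_id=76: ELSE → 210
order_id=77: ELSE → 212
order_id=78: priority >= 3 AND region IN ('south', 'east') → 82
order_id=79: priority >= 4 AND region IN ('north', 'south') → -1140
order_id=80: priority >= 3 AND region IN ('south', 'east') → 586
order_id=81: ELSE → 96
order_id=82: priority >= 2 AND region = 'south' → 131

445, -838, 482, 189, 484, 132, 210, 212, 82, -1140, 586, 96, 131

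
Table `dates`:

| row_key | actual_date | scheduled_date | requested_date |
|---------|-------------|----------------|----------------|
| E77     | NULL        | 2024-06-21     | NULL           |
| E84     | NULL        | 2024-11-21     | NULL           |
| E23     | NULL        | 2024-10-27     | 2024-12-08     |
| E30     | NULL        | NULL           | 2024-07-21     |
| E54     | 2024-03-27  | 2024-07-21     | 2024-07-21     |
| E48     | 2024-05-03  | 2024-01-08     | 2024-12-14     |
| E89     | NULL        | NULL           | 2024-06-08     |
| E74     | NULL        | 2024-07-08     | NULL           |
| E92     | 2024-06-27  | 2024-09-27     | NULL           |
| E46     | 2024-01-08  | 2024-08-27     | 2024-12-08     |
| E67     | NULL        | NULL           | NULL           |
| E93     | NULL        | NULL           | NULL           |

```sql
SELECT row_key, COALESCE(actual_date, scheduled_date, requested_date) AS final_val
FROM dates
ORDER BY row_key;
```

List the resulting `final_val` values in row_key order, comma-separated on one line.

2024-10-27, 2024-07-21, 2024-01-08, 2024-05-03, 2024-03-27, NULL, 2024-07-08, 2024-06-21, 2024-11-21, 2024-06-08, 2024-06-27, NULL

row_key=E23: actual_date=NULL, scheduled_date=2024-10-27 → 2024-10-27
row_key=E30: actual_date=NULL, scheduled_date=NULL, requested_date=2024-07-21 → 2024-07-21
row_key=E46: actual_date=2024-01-08 → 2024-01-08
row_key=E48: actual_date=2024-05-03 → 2024-05-03
row_key=E54: actual_date=2024-03-27 → 2024-03-27
row_key=E67: actual_date=NULL, scheduled_date=NULL, requested_date=NULL (all NULL) → NULL
row_key=E74: actual_date=NULL, scheduled_date=2024-07-08 → 2024-07-08
row_key=E77: actual_date=NULL, scheduled_date=2024-06-21 → 2024-06-21
row_key=E84: actual_date=NULL, scheduled_date=2024-11-21 → 2024-11-21
row_key=E89: actual_date=NULL, scheduled_date=NULL, requested_date=2024-06-08 → 2024-06-08
row_key=E92: actual_date=2024-06-27 → 2024-06-27
row_key=E93: actual_date=NULL, scheduled_date=NULL, requested_date=NULL (all NULL) → NULL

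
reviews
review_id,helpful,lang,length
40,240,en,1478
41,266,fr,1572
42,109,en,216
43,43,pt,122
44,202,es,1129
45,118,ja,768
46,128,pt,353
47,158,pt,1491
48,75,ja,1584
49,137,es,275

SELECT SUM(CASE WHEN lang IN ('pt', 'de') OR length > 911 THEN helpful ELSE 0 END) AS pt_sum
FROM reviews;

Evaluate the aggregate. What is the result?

1112

review_id=40: ✓ → 240
review_id=41: ✓ → 266
review_id=42: ✗
review_id=43: ✓ → 43
review_id=44: ✓ → 202
review_id=45: ✗
review_id=46: ✓ → 128
review_id=47: ✓ → 158
review_id=48: ✓ → 75
review_id=49: ✗
pt_sum = 240 + 266 + 43 + 202 + 128 + 158 + 75 = 1112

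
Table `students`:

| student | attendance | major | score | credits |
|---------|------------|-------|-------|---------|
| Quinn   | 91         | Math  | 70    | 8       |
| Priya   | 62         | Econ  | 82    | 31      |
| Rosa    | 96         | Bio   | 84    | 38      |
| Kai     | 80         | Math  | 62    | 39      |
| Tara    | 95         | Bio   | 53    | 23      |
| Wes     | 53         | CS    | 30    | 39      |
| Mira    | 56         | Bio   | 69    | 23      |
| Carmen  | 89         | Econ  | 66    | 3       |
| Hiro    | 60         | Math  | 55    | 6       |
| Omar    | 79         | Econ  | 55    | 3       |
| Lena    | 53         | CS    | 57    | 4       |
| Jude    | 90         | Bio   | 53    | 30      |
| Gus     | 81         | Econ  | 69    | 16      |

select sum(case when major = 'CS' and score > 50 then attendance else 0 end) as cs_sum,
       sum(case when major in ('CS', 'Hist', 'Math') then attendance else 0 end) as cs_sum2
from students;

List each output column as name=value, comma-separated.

cs_sum=53, cs_sum2=337

[cs_sum: major = 'CS' and score > 50]
student=Quinn: ✗
student=Priya: ✗
student=Rosa: ✗
student=Kai: ✗
student=Tara: ✗
student=Wes: ✗
student=Mira: ✗
student=Carmen: ✗
student=Hiro: ✗
student=Omar: ✗
student=Lena: ✓ → 53
student=Jude: ✗
student=Gus: ✗
cs_sum = 53
—
[cs_sum2: major in ('CS', 'Hist', 'Math')]
student=Quinn: ✓ → 91
student=Priya: ✗
student=Rosa: ✗
student=Kai: ✓ → 80
student=Tara: ✗
student=Wes: ✓ → 53
student=Mira: ✗
student=Carmen: ✗
student=Hiro: ✓ → 60
student=Omar: ✗
student=Lena: ✓ → 53
student=Jude: ✗
student=Gus: ✗
cs_sum2 = 91 + 80 + 53 + 60 + 53 = 337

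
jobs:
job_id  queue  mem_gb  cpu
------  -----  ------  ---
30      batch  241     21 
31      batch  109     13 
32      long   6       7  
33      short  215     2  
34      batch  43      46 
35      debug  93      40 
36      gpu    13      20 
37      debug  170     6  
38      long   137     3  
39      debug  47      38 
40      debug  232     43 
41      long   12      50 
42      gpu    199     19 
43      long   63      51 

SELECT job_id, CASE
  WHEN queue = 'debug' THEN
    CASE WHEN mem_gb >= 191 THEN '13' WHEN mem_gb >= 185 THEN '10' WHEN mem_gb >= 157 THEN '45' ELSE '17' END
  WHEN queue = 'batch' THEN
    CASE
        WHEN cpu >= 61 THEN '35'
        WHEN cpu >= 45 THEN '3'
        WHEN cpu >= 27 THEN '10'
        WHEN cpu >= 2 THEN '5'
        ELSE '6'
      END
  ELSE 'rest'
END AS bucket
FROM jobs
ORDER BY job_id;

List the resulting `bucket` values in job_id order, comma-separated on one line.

5, 5, rest, rest, 3, 17, rest, 45, rest, 17, 13, rest, rest, rest

job_id=30: queue='batch' → inner[cpu >= 2] → 5
job_id=31: queue='batch' → inner[cpu >= 2] → 5
job_id=32: queue='long' → outer ELSE → rest
job_id=33: queue='short' → outer ELSE → rest
job_id=34: queue='batch' → inner[cpu >= 45] → 3
job_id=35: queue='debug' → inner[ELSE] → 17
job_id=36: queue='gpu' → outer ELSE → rest
job_id=37: queue='debug' → inner[mem_gb >= 157] → 45
job_id=38: queue='long' → outer ELSE → rest
job_id=39: queue='debug' → inner[ELSE] → 17
job_id=40: queue='debug' → inner[mem_gb >= 191] → 13
job_id=41: queue='long' → outer ELSE → rest
job_id=42: queue='gpu' → outer ELSE → rest
job_id=43: queue='long' → outer ELSE → rest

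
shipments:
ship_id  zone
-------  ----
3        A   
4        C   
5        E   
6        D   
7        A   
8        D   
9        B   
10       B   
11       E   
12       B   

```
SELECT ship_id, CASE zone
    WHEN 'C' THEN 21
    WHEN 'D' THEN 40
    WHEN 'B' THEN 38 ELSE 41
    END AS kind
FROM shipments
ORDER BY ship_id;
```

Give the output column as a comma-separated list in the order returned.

41, 21, 41, 40, 41, 40, 38, 38, 41, 38

ship_id=3: ELSE → 41
ship_id=4: zone='C' → 21
ship_id=5: ELSE → 41
ship_id=6: zone='D' → 40
ship_id=7: ELSE → 41
ship_id=8: zone='D' → 40
ship_id=9: zone='B' → 38
ship_id=10: zone='B' → 38
ship_id=11: ELSE → 41
ship_id=12: zone='B' → 38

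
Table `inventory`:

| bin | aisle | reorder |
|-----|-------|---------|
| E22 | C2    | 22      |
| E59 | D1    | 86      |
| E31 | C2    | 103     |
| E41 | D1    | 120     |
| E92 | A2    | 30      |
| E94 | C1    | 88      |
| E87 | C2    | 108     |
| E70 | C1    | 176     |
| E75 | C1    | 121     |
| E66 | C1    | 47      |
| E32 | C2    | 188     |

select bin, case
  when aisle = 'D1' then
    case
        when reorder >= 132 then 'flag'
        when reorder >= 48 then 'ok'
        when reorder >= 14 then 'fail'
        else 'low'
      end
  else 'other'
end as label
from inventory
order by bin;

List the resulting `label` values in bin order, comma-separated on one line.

other, other, other, ok, ok, other, other, other, other, other, other

bin=E22: aisle='C2' → outer ELSE → other
bin=E31: aisle='C2' → outer ELSE → other
bin=E32: aisle='C2' → outer ELSE → other
bin=E41: aisle='D1' → inner[reorder >= 48] → ok
bin=E59: aisle='D1' → inner[reorder >= 48] → ok
bin=E66: aisle='C1' → outer ELSE → other
bin=E70: aisle='C1' → outer ELSE → other
bin=E75: aisle='C1' → outer ELSE → other
bin=E87: aisle='C2' → outer ELSE → other
bin=E92: aisle='A2' → outer ELSE → other
bin=E94: aisle='C1' → outer ELSE → other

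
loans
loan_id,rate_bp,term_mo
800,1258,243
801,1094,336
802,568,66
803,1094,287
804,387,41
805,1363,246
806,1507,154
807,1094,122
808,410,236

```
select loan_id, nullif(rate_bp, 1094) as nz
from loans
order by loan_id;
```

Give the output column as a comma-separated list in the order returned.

loan_id=800: rate_bp=1258 vs 1094: differ → 1258
loan_id=801: rate_bp=1094 vs 1094: equal → NULL
loan_id=802: rate_bp=568 vs 1094: differ → 568
loan_id=803: rate_bp=1094 vs 1094: equal → NULL
loan_id=804: rate_bp=387 vs 1094: differ → 387
loan_id=805: rate_bp=1363 vs 1094: differ → 1363
loan_id=806: rate_bp=1507 vs 1094: differ → 1507
loan_id=807: rate_bp=1094 vs 1094: equal → NULL
loan_id=808: rate_bp=410 vs 1094: differ → 410

1258, NULL, 568, NULL, 387, 1363, 1507, NULL, 410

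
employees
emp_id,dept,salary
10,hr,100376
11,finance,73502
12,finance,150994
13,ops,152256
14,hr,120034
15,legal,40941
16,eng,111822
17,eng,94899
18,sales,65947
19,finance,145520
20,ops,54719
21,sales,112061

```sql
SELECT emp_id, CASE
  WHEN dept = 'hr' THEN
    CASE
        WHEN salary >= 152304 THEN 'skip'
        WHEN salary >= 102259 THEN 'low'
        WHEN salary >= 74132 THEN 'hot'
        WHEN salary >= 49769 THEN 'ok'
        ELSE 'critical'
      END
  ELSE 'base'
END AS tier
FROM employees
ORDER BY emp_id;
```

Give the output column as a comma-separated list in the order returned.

emp_id=10: dept='hr' → inner[salary >= 74132] → hot
emp_id=11: dept='finance' → outer ELSE → base
emp_id=12: dept='finance' → outer ELSE → base
emp_id=13: dept='ops' → outer ELSE → base
emp_id=14: dept='hr' → inner[salary >= 102259] → low
emp_id=15: dept='legal' → outer ELSE → base
emp_id=16: dept='eng' → outer ELSE → base
emp_id=17: dept='eng' → outer ELSE → base
emp_id=18: dept='sales' → outer ELSE → base
emp_id=19: dept='finance' → outer ELSE → base
emp_id=20: dept='ops' → outer ELSE → base
emp_id=21: dept='sales' → outer ELSE → base

hot, base, base, base, low, base, base, base, base, base, base, base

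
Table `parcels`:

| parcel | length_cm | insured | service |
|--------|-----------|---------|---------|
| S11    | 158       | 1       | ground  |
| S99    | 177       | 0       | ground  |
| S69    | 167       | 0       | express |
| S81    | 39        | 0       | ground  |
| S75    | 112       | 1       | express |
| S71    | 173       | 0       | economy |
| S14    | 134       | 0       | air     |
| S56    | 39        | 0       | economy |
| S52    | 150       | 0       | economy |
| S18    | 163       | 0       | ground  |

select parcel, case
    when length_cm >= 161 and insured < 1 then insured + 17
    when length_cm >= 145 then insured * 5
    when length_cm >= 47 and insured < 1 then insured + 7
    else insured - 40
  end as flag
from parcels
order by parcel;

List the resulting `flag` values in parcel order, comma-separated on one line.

5, 7, 17, 0, -40, 17, 17, -39, -40, 17

parcel=S11: length_cm >= 145 → 5
parcel=S14: length_cm >= 47 and insured < 1 → 7
parcel=S18: length_cm >= 161 and insured < 1 → 17
parcel=S52: length_cm >= 145 → 0
parcel=S56: ELSE → -40
parcel=S69: length_cm >= 161 and insured < 1 → 17
parcel=S71: length_cm >= 161 and insured < 1 → 17
parcel=S75: ELSE → -39
parcel=S81: ELSE → -40
parcel=S99: length_cm >= 161 and insured < 1 → 17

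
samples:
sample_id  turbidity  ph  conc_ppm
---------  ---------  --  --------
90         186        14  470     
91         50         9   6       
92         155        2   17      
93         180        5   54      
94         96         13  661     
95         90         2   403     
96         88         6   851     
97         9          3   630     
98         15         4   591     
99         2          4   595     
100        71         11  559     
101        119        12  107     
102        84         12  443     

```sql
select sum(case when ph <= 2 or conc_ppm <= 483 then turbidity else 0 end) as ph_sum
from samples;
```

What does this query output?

sample_id=90: ✓ → 186
sample_id=91: ✓ → 50
sample_id=92: ✓ → 155
sample_id=93: ✓ → 180
sample_id=94: ✗
sample_id=95: ✓ → 90
sample_id=96: ✗
sample_id=97: ✗
sample_id=98: ✗
sample_id=99: ✗
sample_id=100: ✗
sample_id=101: ✓ → 119
sample_id=102: ✓ → 84
ph_sum = 186 + 50 + 155 + 180 + 90 + 119 + 84 = 864

864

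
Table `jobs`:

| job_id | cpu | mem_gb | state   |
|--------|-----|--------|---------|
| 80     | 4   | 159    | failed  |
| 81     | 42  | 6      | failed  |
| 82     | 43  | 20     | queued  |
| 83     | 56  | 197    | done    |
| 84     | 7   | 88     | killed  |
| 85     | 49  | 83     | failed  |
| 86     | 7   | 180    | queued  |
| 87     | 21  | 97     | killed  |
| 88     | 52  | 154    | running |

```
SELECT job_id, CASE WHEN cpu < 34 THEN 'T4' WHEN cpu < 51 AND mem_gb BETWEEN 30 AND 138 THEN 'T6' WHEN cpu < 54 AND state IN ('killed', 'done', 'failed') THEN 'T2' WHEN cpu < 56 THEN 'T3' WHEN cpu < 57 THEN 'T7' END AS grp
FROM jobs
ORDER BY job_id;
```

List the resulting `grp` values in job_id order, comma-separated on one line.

job_id=80: cpu < 34 → T4
job_id=81: cpu < 54 AND state IN ('killed', 'done', 'failed') → T2
job_id=82: cpu < 56 → T3
job_id=83: cpu < 57 → T7
job_id=84: cpu < 34 → T4
job_id=85: cpu < 51 AND mem_gb BETWEEN 30 AND 138 → T6
job_id=86: cpu < 34 → T4
job_id=87: cpu < 34 → T4
job_id=88: cpu < 56 → T3

T4, T2, T3, T7, T4, T6, T4, T4, T3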